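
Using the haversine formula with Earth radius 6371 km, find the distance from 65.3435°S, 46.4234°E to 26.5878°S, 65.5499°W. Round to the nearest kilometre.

8284 km

Δλ = -65.5499 − 46.4234 = -111.9733°.
Δφ = -26.5878 − -65.3435 = 38.7557°.
a = sin²(Δφ/2) + cos φ₁ · cos φ₂ · sin²(Δλ/2) = 0.366414.
c = 2·atan2(√a, √(1−a)) = 1.30034 rad → d = 6371·c ≈ 8284.46 km.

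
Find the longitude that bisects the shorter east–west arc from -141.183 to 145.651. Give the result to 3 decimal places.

-177.766°

Signed shortest Δλ from -141.183° to +145.651° is -73.166°.
Midpoint longitude = -141.183° + (-73.166°)/2 = -141.183° − 36.583° = -177.766°.
(The naïve average (-141.183 + +145.651)/2 = 2.234° is on the wrong side of the globe.)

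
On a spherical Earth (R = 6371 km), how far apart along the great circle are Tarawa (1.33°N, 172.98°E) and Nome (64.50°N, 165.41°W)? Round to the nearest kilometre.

Δλ = -165.41 − 172.98 = -338.39°; wrapped into (−180°, 180°]: 21.61°.
Δφ = 64.50 − 1.33 = 63.17°.
a = sin²(Δφ/2) + cos φ₁ · cos φ₂ · sin²(Δλ/2) = 0.289453.
c = 2·atan2(√a, √(1−a)) = 1.13615 rad → d = 6371·c ≈ 7238.39 km.

7238 km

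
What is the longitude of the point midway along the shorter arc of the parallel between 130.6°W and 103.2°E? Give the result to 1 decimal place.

166.3°E

Signed shortest Δλ from -130.6° to +103.2° is -126.2°.
Midpoint longitude = -130.6° + (-126.2°)/2 = -130.6° − 63.1° = -193.7°.
Normalise into (−180°, 180°]: +166.3°.
(The naïve average (-130.6 + +103.2)/2 = -13.7° is on the wrong side of the globe.)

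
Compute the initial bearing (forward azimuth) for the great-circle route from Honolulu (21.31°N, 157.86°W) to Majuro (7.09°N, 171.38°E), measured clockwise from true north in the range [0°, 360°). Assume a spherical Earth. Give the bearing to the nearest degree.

Δλ = 171.38 − -157.86 = 329.24°; wrapped into (−180°, 180°]: -30.76°.
θ = atan2( sin Δλ · cos φ₂ , cos φ₁ · sin φ₂ − sin φ₁ · cos φ₂ · cos Δλ )
  = atan2(-0.50753, -0.19491) = -111.009° → normalised to [0°, 360°): 248.991°.

249°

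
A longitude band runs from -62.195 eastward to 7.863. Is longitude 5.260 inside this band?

Yes

Band width going east from -62.195° to +7.863°: ((7.863 − -62.195) mod 360) = 70.058°.
Offset of +5.260° east of the west edge: ((5.260 − -62.195) mod 360) = 67.455°.
67.455° ≤ 70.058° ⇒ inside.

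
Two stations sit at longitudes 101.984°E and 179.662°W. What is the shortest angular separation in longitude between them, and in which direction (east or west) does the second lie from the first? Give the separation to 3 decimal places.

78.354° east

Raw difference: -179.662 − 101.984 = -281.646°.
Normalise into (−180°, 180°]: -281.646° + 360° = 78.354°.
Positive ⇒ the second point lies to the east; separation 78.354°.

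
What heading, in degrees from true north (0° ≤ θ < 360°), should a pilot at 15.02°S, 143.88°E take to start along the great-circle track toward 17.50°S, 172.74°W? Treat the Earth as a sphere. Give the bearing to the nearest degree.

Δλ = -172.74 − 143.88 = -316.62°; wrapped into (−180°, 180°]: 43.38°.
θ = atan2( sin Δλ · cos φ₂ , cos φ₁ · sin φ₂ − sin φ₁ · cos φ₂ · cos Δλ )
  = atan2(0.65505, -0.11079) = 99.600° → normalised to [0°, 360°): 99.600°.

100°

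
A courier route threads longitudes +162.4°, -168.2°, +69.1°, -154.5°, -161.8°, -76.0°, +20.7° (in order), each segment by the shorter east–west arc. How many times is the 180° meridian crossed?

3

Leg 1: +162.4° → -168.2°, shortest Δλ = 29.4° (east) — crosses 180°.
Leg 2: -168.2° → +69.1°, shortest Δλ = -122.7° (west) — crosses 180°.
Leg 3: +69.1° → -154.5°, shortest Δλ = 136.4° (east) — crosses 180°.
Leg 4: -154.5° → -161.8°, shortest Δλ = -7.3° (west) — does not cross 180°.
Leg 5: -161.8° → -76.0°, shortest Δλ = 85.8° (east) — does not cross 180°.
Leg 6: -76.0° → +20.7°, shortest Δλ = 96.7° (east) — does not cross 180°.
Total crossings: 3.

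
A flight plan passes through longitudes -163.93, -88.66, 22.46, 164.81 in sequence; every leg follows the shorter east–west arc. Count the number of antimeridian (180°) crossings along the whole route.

0

Leg 1: -163.93° → -88.66°, shortest Δλ = 75.27° (east) — does not cross 180°.
Leg 2: -88.66° → +22.46°, shortest Δλ = 111.12° (east) — does not cross 180°.
Leg 3: +22.46° → +164.81°, shortest Δλ = 142.35° (east) — does not cross 180°.
Total crossings: 0.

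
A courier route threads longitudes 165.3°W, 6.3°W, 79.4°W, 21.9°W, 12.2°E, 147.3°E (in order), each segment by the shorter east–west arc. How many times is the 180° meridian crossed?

0

Leg 1: -165.3° → -6.3°, shortest Δλ = 159.0° (east) — does not cross 180°.
Leg 2: -6.3° → -79.4°, shortest Δλ = -73.1° (west) — does not cross 180°.
Leg 3: -79.4° → -21.9°, shortest Δλ = 57.5° (east) — does not cross 180°.
Leg 4: -21.9° → +12.2°, shortest Δλ = 34.1° (east) — does not cross 180°.
Leg 5: +12.2° → +147.3°, shortest Δλ = 135.1° (east) — does not cross 180°.
Total crossings: 0.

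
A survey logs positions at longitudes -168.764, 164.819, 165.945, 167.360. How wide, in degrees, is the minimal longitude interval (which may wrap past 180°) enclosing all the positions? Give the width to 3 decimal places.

26.417°

Sort the longitudes: -168.764°, +164.819°, +165.945°, +167.360°.
Eastward gaps between consecutive values (wrapping around): 333.583°, 1.126°, 1.415°, 23.876°.
Largest gap = 333.583° ⇒ minimal covering band is its complement: 360° − 333.583° = 26.417°.
Band runs from +164.819° eastward to -168.764°, crossing the antimeridian.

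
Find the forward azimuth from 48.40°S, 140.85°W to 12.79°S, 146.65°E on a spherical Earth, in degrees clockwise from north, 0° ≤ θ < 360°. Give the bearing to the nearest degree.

Δλ = 146.65 − -140.85 = 287.50°; wrapped into (−180°, 180°]: -72.50°.
θ = atan2( sin Δλ · cos φ₂ , cos φ₁ · sin φ₂ − sin φ₁ · cos φ₂ · cos Δλ )
  = atan2(-0.93005, 0.07231) = -85.554° → normalised to [0°, 360°): 274.446°.

274°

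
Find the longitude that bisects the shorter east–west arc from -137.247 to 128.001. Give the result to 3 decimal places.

Signed shortest Δλ from -137.247° to +128.001° is -94.752°.
Midpoint longitude = -137.247° + (-94.752°)/2 = -137.247° − 47.376° = -184.623°.
Normalise into (−180°, 180°]: +175.377°.
(The naïve average (-137.247 + +128.001)/2 = -4.623° is on the wrong side of the globe.)

+175.377°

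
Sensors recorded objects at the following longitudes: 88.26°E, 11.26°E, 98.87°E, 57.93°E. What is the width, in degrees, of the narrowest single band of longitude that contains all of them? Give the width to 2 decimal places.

Sort the longitudes: +11.26°, +57.93°, +88.26°, +98.87°.
Eastward gaps between consecutive values (wrapping around): 46.67°, 30.33°, 10.61°, 272.39°.
Largest gap = 272.39° ⇒ minimal covering band is its complement: 360° − 272.39° = 87.61°.
Band runs from +11.26° eastward to +98.87°.

87.61°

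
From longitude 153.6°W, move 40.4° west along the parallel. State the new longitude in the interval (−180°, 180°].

Start at -153.6°; shift −40.4° → -194.0°.
-194.0° lies outside (−180°, 180°]; add 360° → +166.0°.

166.0°E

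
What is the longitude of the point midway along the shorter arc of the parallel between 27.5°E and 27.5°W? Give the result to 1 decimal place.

0.0°

Signed shortest Δλ from +27.5° to -27.5° is -55.0°.
Midpoint longitude = +27.5° + (-55.0°)/2 = +27.5° − 27.5° = +0.0°.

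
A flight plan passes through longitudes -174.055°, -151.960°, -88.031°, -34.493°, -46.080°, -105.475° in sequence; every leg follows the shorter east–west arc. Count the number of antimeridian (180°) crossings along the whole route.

0

Leg 1: -174.055° → -151.960°, shortest Δλ = 22.095° (east) — does not cross 180°.
Leg 2: -151.960° → -88.031°, shortest Δλ = 63.929° (east) — does not cross 180°.
Leg 3: -88.031° → -34.493°, shortest Δλ = 53.538° (east) — does not cross 180°.
Leg 4: -34.493° → -46.080°, shortest Δλ = -11.587° (west) — does not cross 180°.
Leg 5: -46.080° → -105.475°, shortest Δλ = -59.395° (west) — does not cross 180°.
Total crossings: 0.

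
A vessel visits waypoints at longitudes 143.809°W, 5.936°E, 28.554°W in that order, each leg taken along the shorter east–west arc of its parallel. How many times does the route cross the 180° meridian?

Leg 1: -143.809° → +5.936°, shortest Δλ = 149.745° (east) — does not cross 180°.
Leg 2: +5.936° → -28.554°, shortest Δλ = -34.49° (west) — does not cross 180°.
Total crossings: 0.

0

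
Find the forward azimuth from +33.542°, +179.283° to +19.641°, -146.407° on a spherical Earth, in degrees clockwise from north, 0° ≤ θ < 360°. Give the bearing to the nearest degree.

Δλ = -146.407 − 179.283 = -325.690°; wrapped into (−180°, 180°]: 34.310°.
θ = atan2( sin Δλ · cos φ₂ , cos φ₁ · sin φ₂ − sin φ₁ · cos φ₂ · cos Δλ )
  = atan2(0.53087, -0.14970) = 105.747° → normalised to [0°, 360°): 105.747°.

106°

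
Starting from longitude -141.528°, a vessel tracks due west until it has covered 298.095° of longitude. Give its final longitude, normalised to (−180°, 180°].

Start at -141.528°; shift −298.095° → -439.623°.
-439.623° lies outside (−180°, 180°]; add 360° → -79.623°.

-79.623°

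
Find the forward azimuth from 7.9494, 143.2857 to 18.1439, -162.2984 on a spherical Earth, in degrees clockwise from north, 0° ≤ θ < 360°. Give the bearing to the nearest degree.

Δλ = -162.2984 − 143.2857 = -305.5841°; wrapped into (−180°, 180°]: 54.4159°.
θ = atan2( sin Δλ · cos φ₂ , cos φ₁ · sin φ₂ − sin φ₁ · cos φ₂ · cos Δλ )
  = atan2(0.77282, 0.23194) = 73.295° → normalised to [0°, 360°): 73.295°.

73°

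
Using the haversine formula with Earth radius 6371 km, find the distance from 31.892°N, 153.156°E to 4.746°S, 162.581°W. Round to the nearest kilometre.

6203 km

Δλ = -162.581 − 153.156 = -315.737°; wrapped into (−180°, 180°]: 44.263°.
Δφ = -4.746 − 31.892 = -36.638°.
a = sin²(Δφ/2) + cos φ₁ · cos φ₂ · sin²(Δλ/2) = 0.218879.
c = 2·atan2(√a, √(1−a)) = 0.97370 rad → d = 6371·c ≈ 6203.46 km.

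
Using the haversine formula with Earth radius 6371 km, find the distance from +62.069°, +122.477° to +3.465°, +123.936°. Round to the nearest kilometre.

6518 km

Δλ = 123.936 − 122.477 = 1.459°.
Δφ = 3.465 − 62.069 = -58.604°.
a = sin²(Δφ/2) + cos φ₁ · cos φ₂ · sin²(Δλ/2) = 0.239601.
c = 2·atan2(√a, √(1−a)) = 1.02301 rad → d = 6371·c ≈ 6517.60 km.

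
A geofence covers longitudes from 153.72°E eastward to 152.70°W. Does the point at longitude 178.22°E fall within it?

Band width going east from +153.72° to -152.70°: ((-152.70 − 153.72) mod 360) = 53.58°.
Offset of +178.22° east of the west edge: ((178.22 − 153.72) mod 360) = 24.50°.
24.50° ≤ 53.58° ⇒ inside.

Yes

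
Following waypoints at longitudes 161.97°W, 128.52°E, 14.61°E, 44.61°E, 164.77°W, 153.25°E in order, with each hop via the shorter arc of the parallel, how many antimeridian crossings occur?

3

Leg 1: -161.97° → +128.52°, shortest Δλ = -69.51° (west) — crosses 180°.
Leg 2: +128.52° → +14.61°, shortest Δλ = -113.91° (west) — does not cross 180°.
Leg 3: +14.61° → +44.61°, shortest Δλ = 30.0° (east) — does not cross 180°.
Leg 4: +44.61° → -164.77°, shortest Δλ = 150.62° (east) — crosses 180°.
Leg 5: -164.77° → +153.25°, shortest Δλ = -41.98° (west) — crosses 180°.
Total crossings: 3.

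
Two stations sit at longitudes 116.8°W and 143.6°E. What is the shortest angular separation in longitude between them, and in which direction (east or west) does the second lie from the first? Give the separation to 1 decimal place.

99.6° west

Raw difference: 143.6 − -116.8 = 260.4°.
Normalise into (−180°, 180°]: 260.4° − 360° = -99.6°.
Negative ⇒ the second point lies to the west; separation 99.6°.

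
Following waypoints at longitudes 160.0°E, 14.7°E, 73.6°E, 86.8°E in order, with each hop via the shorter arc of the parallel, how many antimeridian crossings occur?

Leg 1: +160.0° → +14.7°, shortest Δλ = -145.3° (west) — does not cross 180°.
Leg 2: +14.7° → +73.6°, shortest Δλ = 58.9° (east) — does not cross 180°.
Leg 3: +73.6° → +86.8°, shortest Δλ = 13.2° (east) — does not cross 180°.
Total crossings: 0.

0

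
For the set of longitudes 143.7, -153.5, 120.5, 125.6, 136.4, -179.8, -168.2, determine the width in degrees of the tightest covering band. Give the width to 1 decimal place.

86.0°

Sort the longitudes: -179.8°, -168.2°, -153.5°, +120.5°, +125.6°, +136.4°, +143.7°.
Eastward gaps between consecutive values (wrapping around): 11.6°, 14.7°, 274.0°, 5.1°, 10.8°, 7.3°, 36.5°.
Largest gap = 274.0° ⇒ minimal covering band is its complement: 360° − 274.0° = 86.0°.
Band runs from +120.5° eastward to -153.5°, crossing the antimeridian.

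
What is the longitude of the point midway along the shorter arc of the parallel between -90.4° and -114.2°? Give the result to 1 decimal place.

-102.3°

Signed shortest Δλ from -90.4° to -114.2° is -23.8°.
Midpoint longitude = -90.4° + (-23.8°)/2 = -90.4° − 11.9° = -102.3°.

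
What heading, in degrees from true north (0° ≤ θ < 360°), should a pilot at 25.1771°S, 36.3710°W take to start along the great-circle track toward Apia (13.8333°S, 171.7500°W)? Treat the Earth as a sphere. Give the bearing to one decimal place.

233.2°

Δλ = -171.7500 − -36.3710 = -135.3790°.
θ = atan2( sin Δλ · cos φ₂ , cos φ₁ · sin φ₂ − sin φ₁ · cos φ₂ · cos Δλ )
  = atan2(-0.68204, -0.51040) = -126.809° → normalised to [0°, 360°): 233.191°.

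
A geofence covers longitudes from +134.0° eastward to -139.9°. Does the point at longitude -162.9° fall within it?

Yes

Band width going east from +134.0° to -139.9°: ((-139.9 − 134.0) mod 360) = 86.1°.
Offset of -162.9° east of the west edge: ((-162.9 − 134.0) mod 360) = 63.1°.
63.1° ≤ 86.1° ⇒ inside.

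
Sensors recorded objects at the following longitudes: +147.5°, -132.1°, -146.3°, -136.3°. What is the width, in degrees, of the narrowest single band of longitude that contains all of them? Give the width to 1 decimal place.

Sort the longitudes: -146.3°, -136.3°, -132.1°, +147.5°.
Eastward gaps between consecutive values (wrapping around): 10.0°, 4.2°, 279.6°, 66.2°.
Largest gap = 279.6° ⇒ minimal covering band is its complement: 360° − 279.6° = 80.4°.
Band runs from +147.5° eastward to -132.1°, crossing the antimeridian.

80.4°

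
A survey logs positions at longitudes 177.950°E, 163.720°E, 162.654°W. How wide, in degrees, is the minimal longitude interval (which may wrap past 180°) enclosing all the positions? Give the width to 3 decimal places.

Sort the longitudes: -162.654°, +163.720°, +177.950°.
Eastward gaps between consecutive values (wrapping around): 326.374°, 14.230°, 19.396°.
Largest gap = 326.374° ⇒ minimal covering band is its complement: 360° − 326.374° = 33.626°.
Band runs from +163.720° eastward to -162.654°, crossing the antimeridian.

33.626°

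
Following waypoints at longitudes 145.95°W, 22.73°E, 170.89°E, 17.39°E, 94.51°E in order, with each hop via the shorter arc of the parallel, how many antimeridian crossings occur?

Leg 1: -145.95° → +22.73°, shortest Δλ = 168.68° (east) — does not cross 180°.
Leg 2: +22.73° → +170.89°, shortest Δλ = 148.16° (east) — does not cross 180°.
Leg 3: +170.89° → +17.39°, shortest Δλ = -153.5° (west) — does not cross 180°.
Leg 4: +17.39° → +94.51°, shortest Δλ = 77.12° (east) — does not cross 180°.
Total crossings: 0.

0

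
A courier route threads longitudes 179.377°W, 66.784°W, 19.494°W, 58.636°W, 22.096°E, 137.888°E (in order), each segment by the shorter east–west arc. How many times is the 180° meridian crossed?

Leg 1: -179.377° → -66.784°, shortest Δλ = 112.593° (east) — does not cross 180°.
Leg 2: -66.784° → -19.494°, shortest Δλ = 47.29° (east) — does not cross 180°.
Leg 3: -19.494° → -58.636°, shortest Δλ = -39.142° (west) — does not cross 180°.
Leg 4: -58.636° → +22.096°, shortest Δλ = 80.732° (east) — does not cross 180°.
Leg 5: +22.096° → +137.888°, shortest Δλ = 115.792° (east) — does not cross 180°.
Total crossings: 0.

0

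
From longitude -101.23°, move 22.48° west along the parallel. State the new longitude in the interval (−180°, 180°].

Start at -101.23°; shift −22.48° → -123.71°.
-123.71° already lies in (−180°, 180°].

-123.71°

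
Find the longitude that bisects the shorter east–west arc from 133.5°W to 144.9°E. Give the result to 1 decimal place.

Signed shortest Δλ from -133.5° to +144.9° is -81.6°.
Midpoint longitude = -133.5° + (-81.6°)/2 = -133.5° − 40.8° = -174.3°.
(The naïve average (-133.5 + +144.9)/2 = 5.7° is on the wrong side of the globe.)

174.3°W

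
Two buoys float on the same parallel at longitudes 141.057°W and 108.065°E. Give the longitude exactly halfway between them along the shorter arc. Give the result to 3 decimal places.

163.504°E

Signed shortest Δλ from -141.057° to +108.065° is -110.878°.
Midpoint longitude = -141.057° + (-110.878°)/2 = -141.057° − 55.439° = -196.496°.
Normalise into (−180°, 180°]: +163.504°.
(The naïve average (-141.057 + +108.065)/2 = -16.496° is on the wrong side of the globe.)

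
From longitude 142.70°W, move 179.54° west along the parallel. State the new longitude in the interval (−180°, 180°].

37.76°E

Start at -142.70°; shift −179.54° → -322.24°.
-322.24° lies outside (−180°, 180°]; add 360° → +37.76°.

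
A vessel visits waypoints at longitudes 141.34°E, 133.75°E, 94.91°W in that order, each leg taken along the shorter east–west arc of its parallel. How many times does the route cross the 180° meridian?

Leg 1: +141.34° → +133.75°, shortest Δλ = -7.59° (west) — does not cross 180°.
Leg 2: +133.75° → -94.91°, shortest Δλ = 131.34° (east) — crosses 180°.
Total crossings: 1.

1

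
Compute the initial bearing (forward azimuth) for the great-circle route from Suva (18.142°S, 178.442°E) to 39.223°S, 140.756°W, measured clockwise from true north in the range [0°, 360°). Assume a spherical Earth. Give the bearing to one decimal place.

129.6°

Δλ = -140.756 − 178.442 = -319.198°; wrapped into (−180°, 180°]: 40.802°.
θ = atan2( sin Δλ · cos φ₂ , cos φ₁ · sin φ₂ − sin φ₁ · cos φ₂ · cos Δλ )
  = atan2(0.50622, -0.41831) = 129.568° → normalised to [0°, 360°): 129.568°.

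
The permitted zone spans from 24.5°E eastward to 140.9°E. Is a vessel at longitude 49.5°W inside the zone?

Band width going east from +24.5° to +140.9°: ((140.9 − 24.5) mod 360) = 116.4°.
Offset of -49.5° east of the west edge: ((-49.5 − 24.5) mod 360) = 286.0°.
286.0° > 116.4° ⇒ outside.

No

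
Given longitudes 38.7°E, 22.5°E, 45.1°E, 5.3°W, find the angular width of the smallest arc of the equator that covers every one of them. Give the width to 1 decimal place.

Sort the longitudes: -5.3°, +22.5°, +38.7°, +45.1°.
Eastward gaps between consecutive values (wrapping around): 27.8°, 16.2°, 6.4°, 309.6°.
Largest gap = 309.6° ⇒ minimal covering band is its complement: 360° − 309.6° = 50.4°.
Band runs from -5.3° eastward to +45.1°.

50.4°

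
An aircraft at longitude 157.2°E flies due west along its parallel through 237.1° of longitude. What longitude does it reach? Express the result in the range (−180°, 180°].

79.9°W

Start at +157.2°; shift −237.1° → -79.9°.
-79.9° already lies in (−180°, 180°].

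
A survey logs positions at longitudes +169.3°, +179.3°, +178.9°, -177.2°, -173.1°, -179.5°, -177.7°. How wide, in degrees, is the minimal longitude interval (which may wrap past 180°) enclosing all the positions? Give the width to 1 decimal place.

17.6°

Sort the longitudes: -179.5°, -177.7°, -177.2°, -173.1°, +169.3°, +178.9°, +179.3°.
Eastward gaps between consecutive values (wrapping around): 1.8°, 0.5°, 4.1°, 342.4°, 9.6°, 0.4°, 1.2°.
Largest gap = 342.4° ⇒ minimal covering band is its complement: 360° − 342.4° = 17.6°.
Band runs from +169.3° eastward to -173.1°, crossing the antimeridian.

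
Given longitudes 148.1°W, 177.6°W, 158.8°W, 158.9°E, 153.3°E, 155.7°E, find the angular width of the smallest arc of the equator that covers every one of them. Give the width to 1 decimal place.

Sort the longitudes: -177.6°, -158.8°, -148.1°, +153.3°, +155.7°, +158.9°.
Eastward gaps between consecutive values (wrapping around): 18.8°, 10.7°, 301.4°, 2.4°, 3.2°, 23.5°.
Largest gap = 301.4° ⇒ minimal covering band is its complement: 360° − 301.4° = 58.6°.
Band runs from +153.3° eastward to -148.1°, crossing the antimeridian.

58.6°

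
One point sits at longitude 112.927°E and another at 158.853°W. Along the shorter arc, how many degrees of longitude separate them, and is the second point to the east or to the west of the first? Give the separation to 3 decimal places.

Raw difference: -158.853 − 112.927 = -271.78°.
Normalise into (−180°, 180°]: -271.78° + 360° = 88.22°.
Positive ⇒ the second point lies to the east; separation 88.220°.

88.220° east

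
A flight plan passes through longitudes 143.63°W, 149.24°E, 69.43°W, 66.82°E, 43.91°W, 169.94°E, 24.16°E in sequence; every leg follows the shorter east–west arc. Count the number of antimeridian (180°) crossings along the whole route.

3

Leg 1: -143.63° → +149.24°, shortest Δλ = -67.13° (west) — crosses 180°.
Leg 2: +149.24° → -69.43°, shortest Δλ = 141.33° (east) — crosses 180°.
Leg 3: -69.43° → +66.82°, shortest Δλ = 136.25° (east) — does not cross 180°.
Leg 4: +66.82° → -43.91°, shortest Δλ = -110.73° (west) — does not cross 180°.
Leg 5: -43.91° → +169.94°, shortest Δλ = -146.15° (west) — crosses 180°.
Leg 6: +169.94° → +24.16°, shortest Δλ = -145.78° (west) — does not cross 180°.
Total crossings: 3.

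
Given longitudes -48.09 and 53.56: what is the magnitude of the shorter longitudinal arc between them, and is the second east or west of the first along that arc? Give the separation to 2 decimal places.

101.65° east

Raw difference: 53.56 − -48.09 = 101.65°.
Normalise into (−180°, 180°]: 101.65° stays 101.65°.
Positive ⇒ the second point lies to the east; separation 101.65°.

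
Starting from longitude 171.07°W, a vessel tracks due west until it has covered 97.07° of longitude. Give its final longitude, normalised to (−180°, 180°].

Start at -171.07°; shift −97.07° → -268.14°.
-268.14° lies outside (−180°, 180°]; add 360° → +91.86°.

91.86°E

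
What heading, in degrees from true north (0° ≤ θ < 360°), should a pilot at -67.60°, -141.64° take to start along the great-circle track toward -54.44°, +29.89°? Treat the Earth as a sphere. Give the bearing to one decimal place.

174.2°

Δλ = 29.89 − -141.64 = 171.53°.
θ = atan2( sin Δλ · cos φ₂ , cos φ₁ · sin φ₂ − sin φ₁ · cos φ₂ · cos Δλ )
  = atan2(0.08566, -0.84181) = 174.190° → normalised to [0°, 360°): 174.190°.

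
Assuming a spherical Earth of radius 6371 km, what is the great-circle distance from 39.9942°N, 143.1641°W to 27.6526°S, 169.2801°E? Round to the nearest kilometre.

8986 km

Δλ = 169.2801 − -143.1641 = 312.4442°; wrapped into (−180°, 180°]: -47.5558°.
Δφ = -27.6526 − 39.9942 = -67.6468°.
a = sin²(Δφ/2) + cos φ₁ · cos φ₂ · sin²(Δλ/2) = 0.420159.
c = 2·atan2(√a, √(1−a)) = 1.41043 rad → d = 6371·c ≈ 8985.83 km.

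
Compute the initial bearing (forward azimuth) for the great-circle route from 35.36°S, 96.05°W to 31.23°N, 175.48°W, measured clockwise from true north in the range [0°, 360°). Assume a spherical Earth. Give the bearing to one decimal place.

Δλ = -175.48 − -96.05 = -79.43°.
θ = atan2( sin Δλ · cos φ₂ , cos φ₁ · sin φ₂ − sin φ₁ · cos φ₂ · cos Δλ )
  = atan2(-0.84058, 0.51361) = -58.575° → normalised to [0°, 360°): 301.425°.

301.4°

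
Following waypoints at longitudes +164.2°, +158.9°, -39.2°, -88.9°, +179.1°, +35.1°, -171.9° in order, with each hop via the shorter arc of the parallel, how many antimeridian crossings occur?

Leg 1: +164.2° → +158.9°, shortest Δλ = -5.3° (west) — does not cross 180°.
Leg 2: +158.9° → -39.2°, shortest Δλ = 161.9° (east) — crosses 180°.
Leg 3: -39.2° → -88.9°, shortest Δλ = -49.7° (west) — does not cross 180°.
Leg 4: -88.9° → +179.1°, shortest Δλ = -92.0° (west) — crosses 180°.
Leg 5: +179.1° → +35.1°, shortest Δλ = -144.0° (west) — does not cross 180°.
Leg 6: +35.1° → -171.9°, shortest Δλ = 153.0° (east) — crosses 180°.
Total crossings: 3.

3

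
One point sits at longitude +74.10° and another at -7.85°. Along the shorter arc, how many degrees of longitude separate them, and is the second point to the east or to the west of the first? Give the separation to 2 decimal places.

81.95° west

Raw difference: -7.85 − 74.10 = -81.95°.
Normalise into (−180°, 180°]: -81.95° stays -81.95°.
Negative ⇒ the second point lies to the west; separation 81.95°.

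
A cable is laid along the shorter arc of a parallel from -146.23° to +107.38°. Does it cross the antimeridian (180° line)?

Naïve |107.38 − -146.23| = 253.61° > 180°, so the shorter arc goes the other way round — across 180°.
Signed shortest Δλ = ((107.38 − -146.23 + 180) mod 360) − 180 = -106.39°.
Going west by 106.39° from -146.23° passes through 180° before reaching +107.38°.

Yes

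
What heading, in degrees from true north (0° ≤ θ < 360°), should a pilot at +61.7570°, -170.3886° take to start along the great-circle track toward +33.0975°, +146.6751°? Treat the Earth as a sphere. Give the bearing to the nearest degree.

244°

Δλ = 146.6751 − -170.3886 = 317.0637°; wrapped into (−180°, 180°]: -42.9363°.
θ = atan2( sin Δλ · cos φ₂ , cos φ₁ · sin φ₂ − sin φ₁ · cos φ₂ · cos Δλ )
  = atan2(-0.57066, -0.28190) = -116.289° → normalised to [0°, 360°): 243.711°.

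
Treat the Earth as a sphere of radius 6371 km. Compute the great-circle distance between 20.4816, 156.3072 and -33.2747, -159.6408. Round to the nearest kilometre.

Δλ = -159.6408 − 156.3072 = -315.9480°; wrapped into (−180°, 180°]: 44.0520°.
Δφ = -33.2747 − 20.4816 = -53.7563°.
a = sin²(Δφ/2) + cos φ₁ · cos φ₂ · sin²(Δλ/2) = 0.314543.
c = 2·atan2(√a, √(1−a)) = 1.19080 rad → d = 6371·c ≈ 7586.61 km.

7587 km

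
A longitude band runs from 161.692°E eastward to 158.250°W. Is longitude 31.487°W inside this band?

No

Band width going east from +161.692° to -158.250°: ((-158.250 − 161.692) mod 360) = 40.058°.
Offset of -31.487° east of the west edge: ((-31.487 − 161.692) mod 360) = 166.821°.
166.821° > 40.058° ⇒ outside.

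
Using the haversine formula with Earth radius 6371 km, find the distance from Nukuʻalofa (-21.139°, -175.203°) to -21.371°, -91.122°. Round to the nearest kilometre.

Δλ = -91.122 − -175.203 = 84.081°.
Δφ = -21.371 − -21.139 = -0.232°.
a = sin²(Δφ/2) + cos φ₁ · cos φ₂ · sin²(Δλ/2) = 0.389507.
c = 2·atan2(√a, √(1−a)) = 1.34797 rad → d = 6371·c ≈ 8587.92 km.

8588 km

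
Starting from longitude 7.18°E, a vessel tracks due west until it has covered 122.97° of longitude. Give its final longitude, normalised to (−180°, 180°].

Start at +7.18°; shift −122.97° → -115.79°.
-115.79° already lies in (−180°, 180°].

115.79°W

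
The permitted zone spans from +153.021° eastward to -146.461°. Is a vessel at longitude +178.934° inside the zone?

Yes

Band width going east from +153.021° to -146.461°: ((-146.461 − 153.021) mod 360) = 60.518°.
Offset of +178.934° east of the west edge: ((178.934 − 153.021) mod 360) = 25.913°.
25.913° ≤ 60.518° ⇒ inside.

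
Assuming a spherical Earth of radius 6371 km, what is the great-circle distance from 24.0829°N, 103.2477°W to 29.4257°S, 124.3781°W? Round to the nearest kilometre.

6364 km

Δλ = -124.3781 − -103.2477 = -21.1304°.
Δφ = -29.4257 − 24.0829 = -53.5086°.
a = sin²(Δφ/2) + cos φ₁ · cos φ₂ · sin²(Δλ/2) = 0.229382.
c = 2·atan2(√a, √(1−a)) = 0.99889 rad → d = 6371·c ≈ 6363.93 km.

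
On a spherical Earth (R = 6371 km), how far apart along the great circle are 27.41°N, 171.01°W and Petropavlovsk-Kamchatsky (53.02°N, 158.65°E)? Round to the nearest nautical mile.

2044 nmi

Δλ = 158.65 − -171.01 = 329.66°; wrapped into (−180°, 180°]: -30.34°.
Δφ = 53.02 − 27.41 = 25.61°.
a = sin²(Δφ/2) + cos φ₁ · cos φ₂ · sin²(Δλ/2) = 0.085689.
c = 2·atan2(√a, √(1−a)) = 0.59416 rad → d = 6371·c ≈ 3785.37 km ≈ 2043.93 nmi.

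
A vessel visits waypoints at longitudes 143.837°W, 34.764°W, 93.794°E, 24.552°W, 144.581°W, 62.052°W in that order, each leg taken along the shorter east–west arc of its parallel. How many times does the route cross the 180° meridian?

Leg 1: -143.837° → -34.764°, shortest Δλ = 109.073° (east) — does not cross 180°.
Leg 2: -34.764° → +93.794°, shortest Δλ = 128.558° (east) — does not cross 180°.
Leg 3: +93.794° → -24.552°, shortest Δλ = -118.346° (west) — does not cross 180°.
Leg 4: -24.552° → -144.581°, shortest Δλ = -120.029° (west) — does not cross 180°.
Leg 5: -144.581° → -62.052°, shortest Δλ = 82.529° (east) — does not cross 180°.
Total crossings: 0.

0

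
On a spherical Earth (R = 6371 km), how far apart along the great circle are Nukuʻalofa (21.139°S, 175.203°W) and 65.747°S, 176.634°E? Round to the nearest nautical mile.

2697 nmi

Δλ = 176.634 − -175.203 = 351.837°; wrapped into (−180°, 180°]: -8.163°.
Δφ = -65.747 − -21.139 = -44.608°.
a = sin²(Δφ/2) + cos φ₁ · cos φ₂ · sin²(Δλ/2) = 0.145977.
c = 2·atan2(√a, √(1−a)) = 0.78407 rad → d = 6371·c ≈ 4995.30 km ≈ 2697.25 nmi.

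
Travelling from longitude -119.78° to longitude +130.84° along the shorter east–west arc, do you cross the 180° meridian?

Naïve |130.84 − -119.78| = 250.62° > 180°, so the shorter arc goes the other way round — across 180°.
Signed shortest Δλ = ((130.84 − -119.78 + 180) mod 360) − 180 = -109.38°.
Going west by 109.38° from -119.78° passes through 180° before reaching +130.84°.

Yes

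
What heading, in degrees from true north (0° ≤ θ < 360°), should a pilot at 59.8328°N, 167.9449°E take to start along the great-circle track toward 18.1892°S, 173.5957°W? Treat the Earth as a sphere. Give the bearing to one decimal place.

Δλ = -173.5957 − 167.9449 = -341.5406°; wrapped into (−180°, 180°]: 18.4594°.
θ = atan2( sin Δλ · cos φ₂ , cos φ₁ · sin φ₂ − sin φ₁ · cos φ₂ · cos Δλ )
  = atan2(0.30081, -0.93597) = 162.183° → normalised to [0°, 360°): 162.183°.

162.2°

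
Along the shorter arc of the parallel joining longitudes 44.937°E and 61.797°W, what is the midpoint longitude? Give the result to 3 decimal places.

8.430°W

Signed shortest Δλ from +44.937° to -61.797° is -106.734°.
Midpoint longitude = +44.937° + (-106.734°)/2 = +44.937° − 53.367° = -8.430°.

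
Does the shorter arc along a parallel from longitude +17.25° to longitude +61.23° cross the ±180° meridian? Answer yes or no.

Signed shortest Δλ = ((61.23 − 17.25 + 180) mod 360) − 180 = 43.98°.
Going east by 43.98° from +17.25° reaches +61.23° without touching 180°.

No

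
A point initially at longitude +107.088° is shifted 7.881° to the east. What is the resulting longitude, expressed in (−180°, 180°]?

Start at +107.088°; shift +7.881° → +114.969°.
+114.969° already lies in (−180°, 180°].

+114.969°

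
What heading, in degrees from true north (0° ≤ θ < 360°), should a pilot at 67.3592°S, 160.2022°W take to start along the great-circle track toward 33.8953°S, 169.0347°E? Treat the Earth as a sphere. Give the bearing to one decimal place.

316.3°

Δλ = 169.0347 − -160.2022 = 329.2369°; wrapped into (−180°, 180°]: -30.7631°.
θ = atan2( sin Δλ · cos φ₂ , cos φ₁ · sin φ₂ − sin φ₁ · cos φ₂ · cos Δλ )
  = atan2(-0.42457, 0.44361) = -43.743° → normalised to [0°, 360°): 316.257°.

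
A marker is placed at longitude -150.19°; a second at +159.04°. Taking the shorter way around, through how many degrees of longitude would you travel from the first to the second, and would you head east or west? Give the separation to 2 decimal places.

50.77° west

Raw difference: 159.04 − -150.19 = 309.23°.
Normalise into (−180°, 180°]: 309.23° − 360° = -50.77°.
Negative ⇒ the second point lies to the west; separation 50.77°.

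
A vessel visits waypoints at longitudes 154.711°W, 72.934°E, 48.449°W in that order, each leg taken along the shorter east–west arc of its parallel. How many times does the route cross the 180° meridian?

Leg 1: -154.711° → +72.934°, shortest Δλ = -132.355° (west) — crosses 180°.
Leg 2: +72.934° → -48.449°, shortest Δλ = -121.383° (west) — does not cross 180°.
Total crossings: 1.

1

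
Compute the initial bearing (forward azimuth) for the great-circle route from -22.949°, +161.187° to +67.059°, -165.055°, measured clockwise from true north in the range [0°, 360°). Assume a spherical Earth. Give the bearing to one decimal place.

Δλ = -165.055 − 161.187 = -326.242°; wrapped into (−180°, 180°]: 33.758°.
θ = atan2( sin Δλ · cos φ₂ , cos φ₁ · sin φ₂ − sin φ₁ · cos φ₂ · cos Δλ )
  = atan2(0.21660, 0.97437) = 12.533° → normalised to [0°, 360°): 12.533°.

12.5°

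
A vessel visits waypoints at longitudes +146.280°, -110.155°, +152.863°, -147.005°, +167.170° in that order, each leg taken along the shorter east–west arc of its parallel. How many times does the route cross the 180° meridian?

4

Leg 1: +146.280° → -110.155°, shortest Δλ = 103.565° (east) — crosses 180°.
Leg 2: -110.155° → +152.863°, shortest Δλ = -96.982° (west) — crosses 180°.
Leg 3: +152.863° → -147.005°, shortest Δλ = 60.132° (east) — crosses 180°.
Leg 4: -147.005° → +167.170°, shortest Δλ = -45.825° (west) — crosses 180°.
Total crossings: 4.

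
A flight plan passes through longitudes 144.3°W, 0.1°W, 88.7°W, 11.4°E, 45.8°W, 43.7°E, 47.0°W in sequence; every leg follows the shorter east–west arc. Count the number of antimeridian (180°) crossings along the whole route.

Leg 1: -144.3° → -0.1°, shortest Δλ = 144.2° (east) — does not cross 180°.
Leg 2: -0.1° → -88.7°, shortest Δλ = -88.6° (west) — does not cross 180°.
Leg 3: -88.7° → +11.4°, shortest Δλ = 100.1° (east) — does not cross 180°.
Leg 4: +11.4° → -45.8°, shortest Δλ = -57.2° (west) — does not cross 180°.
Leg 5: -45.8° → +43.7°, shortest Δλ = 89.5° (east) — does not cross 180°.
Leg 6: +43.7° → -47.0°, shortest Δλ = -90.7° (west) — does not cross 180°.
Total crossings: 0.

0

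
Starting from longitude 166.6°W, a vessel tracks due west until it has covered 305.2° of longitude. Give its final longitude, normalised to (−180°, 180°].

111.8°W

Start at -166.6°; shift −305.2° → -471.8°.
-471.8° lies outside (−180°, 180°]; add 360° → -111.8°.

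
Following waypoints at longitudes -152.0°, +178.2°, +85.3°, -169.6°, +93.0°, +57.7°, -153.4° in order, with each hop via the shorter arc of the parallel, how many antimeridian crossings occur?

Leg 1: -152.0° → +178.2°, shortest Δλ = -29.8° (west) — crosses 180°.
Leg 2: +178.2° → +85.3°, shortest Δλ = -92.9° (west) — does not cross 180°.
Leg 3: +85.3° → -169.6°, shortest Δλ = 105.1° (east) — crosses 180°.
Leg 4: -169.6° → +93.0°, shortest Δλ = -97.4° (west) — crosses 180°.
Leg 5: +93.0° → +57.7°, shortest Δλ = -35.3° (west) — does not cross 180°.
Leg 6: +57.7° → -153.4°, shortest Δλ = 148.9° (east) — crosses 180°.
Total crossings: 4.

4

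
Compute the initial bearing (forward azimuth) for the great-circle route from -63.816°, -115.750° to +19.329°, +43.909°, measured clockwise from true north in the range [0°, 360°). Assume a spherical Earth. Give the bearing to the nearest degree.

Δλ = 43.909 − -115.750 = 159.659°.
θ = atan2( sin Δλ · cos φ₂ , cos φ₁ · sin φ₂ − sin φ₁ · cos φ₂ · cos Δλ )
  = atan2(0.32801, -0.64794) = 153.150° → normalised to [0°, 360°): 153.150°.

153°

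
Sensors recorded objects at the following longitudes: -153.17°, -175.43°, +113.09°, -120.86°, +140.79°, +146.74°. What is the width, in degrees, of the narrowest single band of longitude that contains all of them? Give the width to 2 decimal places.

Sort the longitudes: -175.43°, -153.17°, -120.86°, +113.09°, +140.79°, +146.74°.
Eastward gaps between consecutive values (wrapping around): 22.26°, 32.31°, 233.95°, 27.70°, 5.95°, 37.83°.
Largest gap = 233.95° ⇒ minimal covering band is its complement: 360° − 233.95° = 126.05°.
Band runs from +113.09° eastward to -120.86°, crossing the antimeridian.

126.05°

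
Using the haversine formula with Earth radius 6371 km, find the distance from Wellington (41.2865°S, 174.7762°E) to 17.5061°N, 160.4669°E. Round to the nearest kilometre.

Δλ = 160.4669 − 174.7762 = -14.3093°.
Δφ = 17.5061 − -41.2865 = 58.7926°.
a = sin²(Δφ/2) + cos φ₁ · cos φ₂ · sin²(Δλ/2) = 0.252048.
c = 2·atan2(√a, √(1−a)) = 1.05192 rad → d = 6371·c ≈ 6701.78 km.

6702 km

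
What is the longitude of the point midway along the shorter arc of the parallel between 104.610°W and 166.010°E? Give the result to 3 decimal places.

Signed shortest Δλ from -104.610° to +166.010° is -89.380°.
Midpoint longitude = -104.610° + (-89.380°)/2 = -104.610° − 44.690° = -149.300°.
(The naïve average (-104.610 + +166.010)/2 = 30.7° is on the wrong side of the globe.)

149.300°W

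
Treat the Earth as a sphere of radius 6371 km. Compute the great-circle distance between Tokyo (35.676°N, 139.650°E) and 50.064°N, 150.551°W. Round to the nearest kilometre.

5688 km

Δλ = -150.551 − 139.650 = -290.201°; wrapped into (−180°, 180°]: 69.799°.
Δφ = 50.064 − 35.676 = 14.388°.
a = sin²(Δφ/2) + cos φ₁ · cos φ₂ · sin²(Δλ/2) = 0.186378.
c = 2·atan2(√a, √(1−a)) = 0.89279 rad → d = 6371·c ≈ 5687.95 km.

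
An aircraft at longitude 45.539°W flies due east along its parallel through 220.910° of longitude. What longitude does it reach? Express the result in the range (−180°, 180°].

Start at -45.539°; shift +220.910° → +175.371°.
+175.371° already lies in (−180°, 180°].

175.371°E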